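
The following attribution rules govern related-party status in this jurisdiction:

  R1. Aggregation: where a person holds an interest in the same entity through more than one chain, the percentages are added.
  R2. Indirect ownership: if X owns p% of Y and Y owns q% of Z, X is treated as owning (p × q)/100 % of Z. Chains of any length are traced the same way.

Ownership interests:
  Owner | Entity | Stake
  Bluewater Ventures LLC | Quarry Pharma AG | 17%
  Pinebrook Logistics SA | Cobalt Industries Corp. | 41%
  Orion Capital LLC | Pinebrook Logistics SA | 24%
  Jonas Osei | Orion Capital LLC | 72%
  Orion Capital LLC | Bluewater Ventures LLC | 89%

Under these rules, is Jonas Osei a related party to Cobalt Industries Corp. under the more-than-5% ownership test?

Chain via Orion Capital LLC → Pinebrook Logistics SA (R2): 72% × 24% × 41% = 7.0848% of Cobalt Industries Corp.
7.0848% exceeds the 5% threshold, so Jonas is a related party to Cobalt Industries Corp.

Yes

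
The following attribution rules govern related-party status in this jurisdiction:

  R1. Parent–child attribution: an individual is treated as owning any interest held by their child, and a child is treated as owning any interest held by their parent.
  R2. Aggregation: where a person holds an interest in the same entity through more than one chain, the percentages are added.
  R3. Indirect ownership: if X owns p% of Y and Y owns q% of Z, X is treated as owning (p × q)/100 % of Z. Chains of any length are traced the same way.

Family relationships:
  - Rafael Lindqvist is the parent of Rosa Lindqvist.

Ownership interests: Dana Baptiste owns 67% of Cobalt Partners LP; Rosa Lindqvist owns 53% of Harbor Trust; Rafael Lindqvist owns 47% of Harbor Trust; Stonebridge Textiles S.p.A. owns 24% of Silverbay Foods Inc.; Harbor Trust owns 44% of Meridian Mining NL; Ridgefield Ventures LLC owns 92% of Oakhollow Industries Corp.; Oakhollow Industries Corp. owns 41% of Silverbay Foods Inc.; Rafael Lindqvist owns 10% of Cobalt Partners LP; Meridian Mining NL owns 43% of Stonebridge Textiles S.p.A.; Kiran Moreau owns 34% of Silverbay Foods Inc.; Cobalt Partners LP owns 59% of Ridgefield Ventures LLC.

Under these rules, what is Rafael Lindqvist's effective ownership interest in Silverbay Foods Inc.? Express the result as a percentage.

6.76628%

By parent–child attribution (R1), Rafael Lindqvist is treated as also owning Rosa Lindqvist's interest in Harbor Trust, giving 47% + 53% = 100%.
Chain via Harbor Trust → Meridian Mining NL → Stonebridge Textiles S.p.A. (R3): 100% × 44% × 43% × 24% = 4.5408% of Silverbay Foods Inc.
Chain via Cobalt Partners LP → Ridgefield Ventures LLC → Oakhollow Industries Corp. (R3): 10% × 59% × 92% × 41% = 2.22548% of Silverbay Foods Inc.
Aggregating (R2): 4.5408% + 2.22548% = 6.76628%.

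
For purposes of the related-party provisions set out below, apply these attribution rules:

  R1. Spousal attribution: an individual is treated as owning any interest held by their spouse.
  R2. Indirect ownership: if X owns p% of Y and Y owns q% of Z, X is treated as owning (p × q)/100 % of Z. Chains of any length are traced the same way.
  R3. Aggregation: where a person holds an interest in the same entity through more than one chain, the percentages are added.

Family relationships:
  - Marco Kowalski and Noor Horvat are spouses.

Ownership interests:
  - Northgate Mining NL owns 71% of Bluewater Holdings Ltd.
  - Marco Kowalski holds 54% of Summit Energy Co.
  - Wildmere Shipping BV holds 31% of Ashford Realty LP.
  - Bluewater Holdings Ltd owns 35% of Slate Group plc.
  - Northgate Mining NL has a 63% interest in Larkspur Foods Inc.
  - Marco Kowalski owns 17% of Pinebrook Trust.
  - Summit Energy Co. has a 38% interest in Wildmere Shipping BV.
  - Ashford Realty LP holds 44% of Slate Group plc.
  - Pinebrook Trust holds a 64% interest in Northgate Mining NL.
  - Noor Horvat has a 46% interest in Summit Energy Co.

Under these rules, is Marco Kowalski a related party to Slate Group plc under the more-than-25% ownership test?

By spousal attribution (R1), Marco Kowalski is treated as also owning Noor Horvat's interest in Summit Energy Co, giving 54% + 46% = 100%.
Chain via Summit Energy Co. → Wildmere Shipping BV → Ashford Realty LP (R2): 100% × 38% × 31% × 44% = 5.1832% of Slate Group plc.
Chain via Pinebrook Trust → Northgate Mining NL → Bluewater Holdings Ltd (R2): 17% × 64% × 71% × 35% = 2.70368% of Slate Group plc.
Aggregating (R3): 5.1832% + 2.70368% = 7.88688%.
7.88688% does not exceed the 25% threshold, so Marco is not a related party to Slate Group plc.

No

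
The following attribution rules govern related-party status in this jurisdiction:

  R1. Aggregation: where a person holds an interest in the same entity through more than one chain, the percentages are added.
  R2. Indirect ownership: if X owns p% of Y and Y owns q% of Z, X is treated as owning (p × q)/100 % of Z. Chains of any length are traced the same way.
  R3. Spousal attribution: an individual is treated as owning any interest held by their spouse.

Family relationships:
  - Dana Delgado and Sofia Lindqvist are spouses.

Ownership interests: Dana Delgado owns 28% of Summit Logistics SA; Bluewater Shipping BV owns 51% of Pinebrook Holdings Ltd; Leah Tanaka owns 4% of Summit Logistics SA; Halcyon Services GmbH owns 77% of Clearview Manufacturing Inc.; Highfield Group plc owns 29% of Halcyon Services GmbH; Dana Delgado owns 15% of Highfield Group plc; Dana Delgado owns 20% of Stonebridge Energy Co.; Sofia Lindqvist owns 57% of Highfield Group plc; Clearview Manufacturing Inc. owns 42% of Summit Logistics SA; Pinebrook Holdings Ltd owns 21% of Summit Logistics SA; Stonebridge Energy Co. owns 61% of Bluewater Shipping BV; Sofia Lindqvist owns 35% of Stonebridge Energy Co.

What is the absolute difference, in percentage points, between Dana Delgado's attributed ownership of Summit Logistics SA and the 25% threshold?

13.345797

By spousal attribution (R3), Dana Delgado is treated as also owning Sofia Lindqvist's interest in Stonebridge Energy Co, giving 20% + 35% = 55%.
By spousal attribution (R3), Dana Delgado is treated as also owning Sofia Lindqvist's interest in Highfield Group plc, giving 15% + 57% = 72%.
Chain via Stonebridge Energy Co. → Bluewater Shipping BV → Pinebrook Holdings Ltd (R2): 55% × 61% × 51% × 21% = 3.593205% of Summit Logistics SA.
Chain via Highfield Group plc → Halcyon Services GmbH → Clearview Manufacturing Inc. (R2): 72% × 29% × 77% × 42% = 6.752592% of Summit Logistics SA.
Direct interest in Summit Logistics SA: 28%.
Aggregating (R1): 3.593205% + 6.752592% + 28% = 38.345797%.
38.345797% exceeds the 25% threshold by 13.345797 percentage points.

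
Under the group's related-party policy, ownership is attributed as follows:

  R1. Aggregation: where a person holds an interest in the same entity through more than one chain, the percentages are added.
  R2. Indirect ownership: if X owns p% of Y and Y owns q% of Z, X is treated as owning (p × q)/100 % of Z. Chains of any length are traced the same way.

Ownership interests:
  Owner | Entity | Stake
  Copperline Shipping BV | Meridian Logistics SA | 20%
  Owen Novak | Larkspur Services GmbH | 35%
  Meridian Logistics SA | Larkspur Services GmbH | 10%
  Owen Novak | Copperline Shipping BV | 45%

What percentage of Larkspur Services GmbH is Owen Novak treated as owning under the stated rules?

35.9%

Chain via Copperline Shipping BV → Meridian Logistics SA (R2): 45% × 20% × 10% = 0.9% of Larkspur Services GmbH.
Direct interest in Larkspur Services GmbH: 35%.
Aggregating (R1): 0.9% + 35% = 35.9%.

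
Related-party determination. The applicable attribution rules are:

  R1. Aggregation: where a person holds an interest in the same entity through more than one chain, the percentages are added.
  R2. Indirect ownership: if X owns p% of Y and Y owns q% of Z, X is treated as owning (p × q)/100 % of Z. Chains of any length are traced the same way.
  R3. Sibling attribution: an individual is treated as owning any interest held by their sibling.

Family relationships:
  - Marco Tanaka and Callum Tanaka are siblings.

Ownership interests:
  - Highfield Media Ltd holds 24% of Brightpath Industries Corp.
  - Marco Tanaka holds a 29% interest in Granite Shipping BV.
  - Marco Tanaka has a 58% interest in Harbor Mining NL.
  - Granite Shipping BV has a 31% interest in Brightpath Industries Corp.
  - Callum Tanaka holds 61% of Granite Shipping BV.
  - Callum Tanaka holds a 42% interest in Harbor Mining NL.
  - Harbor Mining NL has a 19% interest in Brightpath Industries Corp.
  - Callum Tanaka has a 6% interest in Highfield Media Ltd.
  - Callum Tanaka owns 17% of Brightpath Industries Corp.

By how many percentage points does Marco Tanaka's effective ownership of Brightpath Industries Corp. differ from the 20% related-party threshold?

45.34

By sibling attribution (R3), Marco Tanaka is treated as also owning Callum Tanaka's interest in Granite Shipping BV, giving 29% + 61% = 90%.
By sibling attribution (R3), Marco Tanaka is treated as also owning Callum Tanaka's interest in Harbor Mining NL, giving 58% + 42% = 100%.
By sibling attribution (R3), Marco Tanaka is treated as owning Callum Tanaka's 6% interest in Highfield Media Ltd.
By sibling attribution (R3), Marco Tanaka is treated as owning Callum Tanaka's 17% interest in Brightpath Industries Corp.
Chain via Granite Shipping BV (R2): 90% × 31% = 27.9% of Brightpath Industries Corp.
Chain via Harbor Mining NL (R2): 100% × 19% = 19% of Brightpath Industries Corp.
Chain via Highfield Media Ltd (R2): 6% × 24% = 1.44% of Brightpath Industries Corp.
Direct interest in Brightpath Industries Corp: 17%.
Aggregating (R1): 27.9% + 19% + 1.44% + 17% = 65.34%.
65.34% exceeds the 20% threshold by 45.34 percentage points.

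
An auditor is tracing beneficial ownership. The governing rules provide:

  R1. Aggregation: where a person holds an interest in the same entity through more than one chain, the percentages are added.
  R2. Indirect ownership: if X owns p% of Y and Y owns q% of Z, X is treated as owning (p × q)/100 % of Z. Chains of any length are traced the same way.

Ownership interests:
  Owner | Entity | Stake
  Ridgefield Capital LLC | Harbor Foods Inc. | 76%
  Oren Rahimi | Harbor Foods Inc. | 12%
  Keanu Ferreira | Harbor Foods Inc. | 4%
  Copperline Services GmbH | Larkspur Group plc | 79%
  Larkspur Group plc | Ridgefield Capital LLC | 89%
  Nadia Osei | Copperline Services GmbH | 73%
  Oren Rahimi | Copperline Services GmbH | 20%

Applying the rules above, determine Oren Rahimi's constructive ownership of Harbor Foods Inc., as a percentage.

Chain via Copperline Services GmbH → Larkspur Group plc → Ridgefield Capital LLC (R2): 20% × 79% × 89% × 76% = 10.68712% of Harbor Foods Inc.
Direct interest in Harbor Foods Inc: 12%.
Aggregating (R1): 10.68712% + 12% = 22.68712%.

22.68712%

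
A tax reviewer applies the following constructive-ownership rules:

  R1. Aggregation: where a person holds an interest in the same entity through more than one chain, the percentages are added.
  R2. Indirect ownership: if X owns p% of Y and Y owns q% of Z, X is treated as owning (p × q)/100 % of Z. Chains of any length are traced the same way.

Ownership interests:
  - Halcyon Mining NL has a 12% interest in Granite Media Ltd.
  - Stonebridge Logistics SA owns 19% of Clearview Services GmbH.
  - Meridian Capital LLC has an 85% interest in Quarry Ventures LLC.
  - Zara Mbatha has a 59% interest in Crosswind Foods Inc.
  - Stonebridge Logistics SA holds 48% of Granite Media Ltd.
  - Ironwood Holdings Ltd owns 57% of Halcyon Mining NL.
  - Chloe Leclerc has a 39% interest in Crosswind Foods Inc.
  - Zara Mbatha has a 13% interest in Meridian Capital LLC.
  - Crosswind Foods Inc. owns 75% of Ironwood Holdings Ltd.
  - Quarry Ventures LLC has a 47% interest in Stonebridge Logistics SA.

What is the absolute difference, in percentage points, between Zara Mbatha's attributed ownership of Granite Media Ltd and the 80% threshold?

Chain via Meridian Capital LLC → Quarry Ventures LLC → Stonebridge Logistics SA (R2): 13% × 85% × 47% × 48% = 2.49288% of Granite Media Ltd.
Chain via Crosswind Foods Inc. → Ironwood Holdings Ltd → Halcyon Mining NL (R2): 59% × 75% × 57% × 12% = 3.0267% of Granite Media Ltd.
Aggregating (R1): 2.49288% + 3.0267% = 5.51958%.
5.51958% falls short of the 80% threshold by 74.48042 percentage points.

74.48042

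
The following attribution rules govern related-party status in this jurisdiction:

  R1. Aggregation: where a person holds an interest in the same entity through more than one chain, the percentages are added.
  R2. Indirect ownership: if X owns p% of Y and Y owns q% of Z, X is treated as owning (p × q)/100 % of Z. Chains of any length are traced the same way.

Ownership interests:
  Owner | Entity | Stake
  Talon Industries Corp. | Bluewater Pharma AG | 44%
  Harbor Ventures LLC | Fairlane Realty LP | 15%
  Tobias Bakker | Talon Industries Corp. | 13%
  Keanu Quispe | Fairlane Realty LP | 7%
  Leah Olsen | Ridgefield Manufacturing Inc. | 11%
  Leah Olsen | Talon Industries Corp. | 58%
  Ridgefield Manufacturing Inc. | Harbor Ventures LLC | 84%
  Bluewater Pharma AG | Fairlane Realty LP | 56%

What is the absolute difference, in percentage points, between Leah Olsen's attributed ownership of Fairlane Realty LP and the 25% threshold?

Chain via Ridgefield Manufacturing Inc. → Harbor Ventures LLC (R2): 11% × 84% × 15% = 1.386% of Fairlane Realty LP.
Chain via Talon Industries Corp. → Bluewater Pharma AG (R2): 58% × 44% × 56% = 14.2912% of Fairlane Realty LP.
Aggregating (R1): 1.386% + 14.2912% = 15.6772%.
15.6772% falls short of the 25% threshold by 9.3228 percentage points.

9.3228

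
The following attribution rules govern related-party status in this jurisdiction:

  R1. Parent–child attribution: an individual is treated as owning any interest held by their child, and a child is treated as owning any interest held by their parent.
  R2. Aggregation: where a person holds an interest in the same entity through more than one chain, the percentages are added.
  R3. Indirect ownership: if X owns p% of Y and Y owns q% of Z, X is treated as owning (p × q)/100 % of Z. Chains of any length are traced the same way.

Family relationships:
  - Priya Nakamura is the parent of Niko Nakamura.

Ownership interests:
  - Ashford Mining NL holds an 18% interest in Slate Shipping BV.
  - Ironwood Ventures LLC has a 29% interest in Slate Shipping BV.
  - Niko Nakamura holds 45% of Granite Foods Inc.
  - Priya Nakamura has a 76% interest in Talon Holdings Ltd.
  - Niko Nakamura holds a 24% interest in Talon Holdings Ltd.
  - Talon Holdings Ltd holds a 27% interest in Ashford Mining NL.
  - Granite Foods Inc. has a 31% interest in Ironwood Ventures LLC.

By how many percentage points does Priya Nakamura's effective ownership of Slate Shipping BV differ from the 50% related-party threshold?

41.0945

By parent–child attribution (R1), Priya Nakamura is treated as also owning Niko Nakamura's interest in Talon Holdings Ltd, giving 76% + 24% = 100%.
By parent–child attribution (R1), Priya Nakamura is treated as owning Niko Nakamura's 45% interest in Granite Foods Inc.
Chain via Talon Holdings Ltd → Ashford Mining NL (R3): 100% × 27% × 18% = 4.86% of Slate Shipping BV.
Chain via Granite Foods Inc. → Ironwood Ventures LLC (R3): 45% × 31% × 29% = 4.0455% of Slate Shipping BV.
Aggregating (R2): 4.86% + 4.0455% = 8.9055%.
8.9055% falls short of the 50% threshold by 41.0945 percentage points.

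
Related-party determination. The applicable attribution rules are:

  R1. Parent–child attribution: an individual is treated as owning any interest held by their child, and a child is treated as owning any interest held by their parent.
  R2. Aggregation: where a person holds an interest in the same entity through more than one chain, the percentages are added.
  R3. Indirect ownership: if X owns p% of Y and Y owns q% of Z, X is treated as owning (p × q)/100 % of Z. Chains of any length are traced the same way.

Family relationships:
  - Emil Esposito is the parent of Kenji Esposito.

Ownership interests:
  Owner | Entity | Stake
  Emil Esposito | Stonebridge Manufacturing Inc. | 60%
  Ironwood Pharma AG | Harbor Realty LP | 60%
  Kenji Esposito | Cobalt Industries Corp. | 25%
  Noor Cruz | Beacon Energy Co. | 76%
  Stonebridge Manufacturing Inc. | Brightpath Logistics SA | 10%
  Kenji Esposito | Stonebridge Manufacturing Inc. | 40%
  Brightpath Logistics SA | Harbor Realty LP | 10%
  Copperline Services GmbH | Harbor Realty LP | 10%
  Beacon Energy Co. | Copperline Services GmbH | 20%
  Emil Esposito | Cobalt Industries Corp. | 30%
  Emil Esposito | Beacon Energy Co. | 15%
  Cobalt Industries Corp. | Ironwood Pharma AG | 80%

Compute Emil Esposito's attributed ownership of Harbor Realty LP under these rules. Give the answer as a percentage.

27.7%

By parent–child attribution (R1), Emil Esposito is treated as also owning Kenji Esposito's interest in Cobalt Industries Corp, giving 30% + 25% = 55%.
By parent–child attribution (R1), Emil Esposito is treated as also owning Kenji Esposito's interest in Stonebridge Manufacturing Inc, giving 60% + 40% = 100%.
Chain via Cobalt Industries Corp. → Ironwood Pharma AG (R3): 55% × 80% × 60% = 26.4% of Harbor Realty LP.
Chain via Beacon Energy Co. → Copperline Services GmbH (R3): 15% × 20% × 10% = 0.3% of Harbor Realty LP.
Chain via Stonebridge Manufacturing Inc. → Brightpath Logistics SA (R3): 100% × 10% × 10% = 1% of Harbor Realty LP.
Aggregating (R2): 26.4% + 0.3% + 1% = 27.7%.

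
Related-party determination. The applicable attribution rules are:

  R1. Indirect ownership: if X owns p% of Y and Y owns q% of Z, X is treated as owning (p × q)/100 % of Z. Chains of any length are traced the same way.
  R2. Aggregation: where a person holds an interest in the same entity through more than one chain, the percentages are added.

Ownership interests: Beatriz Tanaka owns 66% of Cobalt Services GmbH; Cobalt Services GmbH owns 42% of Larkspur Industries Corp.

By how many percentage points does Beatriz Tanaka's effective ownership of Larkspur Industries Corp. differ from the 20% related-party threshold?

7.72

Chain via Cobalt Services GmbH (R1): 66% × 42% = 27.72% of Larkspur Industries Corp.
27.72% exceeds the 20% threshold by 7.72 percentage points.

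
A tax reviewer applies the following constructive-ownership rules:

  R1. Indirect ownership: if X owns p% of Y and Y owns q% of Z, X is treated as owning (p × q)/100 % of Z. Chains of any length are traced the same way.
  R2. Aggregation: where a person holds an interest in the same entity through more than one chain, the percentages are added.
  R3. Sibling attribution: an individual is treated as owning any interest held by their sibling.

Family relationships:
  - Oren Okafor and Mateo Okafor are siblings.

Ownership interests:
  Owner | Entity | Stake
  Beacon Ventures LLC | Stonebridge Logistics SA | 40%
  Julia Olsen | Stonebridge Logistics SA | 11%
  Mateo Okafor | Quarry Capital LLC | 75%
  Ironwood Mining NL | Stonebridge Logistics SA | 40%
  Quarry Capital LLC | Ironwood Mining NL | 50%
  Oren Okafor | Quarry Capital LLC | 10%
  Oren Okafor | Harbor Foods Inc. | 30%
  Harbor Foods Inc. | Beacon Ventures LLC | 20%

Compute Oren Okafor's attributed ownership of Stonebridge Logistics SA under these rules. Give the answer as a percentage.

19.4%

By sibling attribution (R3), Oren Okafor is treated as also owning Mateo Okafor's interest in Quarry Capital LLC, giving 10% + 75% = 85%.
Chain via Harbor Foods Inc. → Beacon Ventures LLC (R1): 30% × 20% × 40% = 2.4% of Stonebridge Logistics SA.
Chain via Quarry Capital LLC → Ironwood Mining NL (R1): 85% × 50% × 40% = 17% of Stonebridge Logistics SA.
Aggregating (R2): 2.4% + 17% = 19.4%.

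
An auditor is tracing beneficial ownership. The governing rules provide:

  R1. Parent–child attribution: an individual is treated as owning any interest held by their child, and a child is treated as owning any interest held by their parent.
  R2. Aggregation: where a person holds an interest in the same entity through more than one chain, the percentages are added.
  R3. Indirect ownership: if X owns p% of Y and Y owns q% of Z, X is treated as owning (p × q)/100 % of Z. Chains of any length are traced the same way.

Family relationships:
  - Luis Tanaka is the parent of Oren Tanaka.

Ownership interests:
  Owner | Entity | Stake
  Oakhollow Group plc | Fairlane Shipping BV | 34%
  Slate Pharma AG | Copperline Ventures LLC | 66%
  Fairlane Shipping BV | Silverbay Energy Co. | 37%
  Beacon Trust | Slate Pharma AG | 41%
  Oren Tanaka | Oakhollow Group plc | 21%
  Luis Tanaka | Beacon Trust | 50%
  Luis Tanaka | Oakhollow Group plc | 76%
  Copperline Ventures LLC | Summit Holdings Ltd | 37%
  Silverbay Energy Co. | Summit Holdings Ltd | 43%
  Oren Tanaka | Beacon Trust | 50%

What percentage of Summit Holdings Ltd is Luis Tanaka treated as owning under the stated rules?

By parent–child attribution (R1), Luis Tanaka is treated as also owning Oren Tanaka's interest in Oakhollow Group plc, giving 76% + 21% = 97%.
By parent–child attribution (R1), Luis Tanaka is treated as also owning Oren Tanaka's interest in Beacon Trust, giving 50% + 50% = 100%.
Chain via Oakhollow Group plc → Fairlane Shipping BV → Silverbay Energy Co. (R3): 97% × 34% × 37% × 43% = 5.247118% of Summit Holdings Ltd.
Chain via Beacon Trust → Slate Pharma AG → Copperline Ventures LLC (R3): 100% × 41% × 66% × 37% = 10.0122% of Summit Holdings Ltd.
Aggregating (R2): 5.247118% + 10.0122% = 15.259318%.

15.259318%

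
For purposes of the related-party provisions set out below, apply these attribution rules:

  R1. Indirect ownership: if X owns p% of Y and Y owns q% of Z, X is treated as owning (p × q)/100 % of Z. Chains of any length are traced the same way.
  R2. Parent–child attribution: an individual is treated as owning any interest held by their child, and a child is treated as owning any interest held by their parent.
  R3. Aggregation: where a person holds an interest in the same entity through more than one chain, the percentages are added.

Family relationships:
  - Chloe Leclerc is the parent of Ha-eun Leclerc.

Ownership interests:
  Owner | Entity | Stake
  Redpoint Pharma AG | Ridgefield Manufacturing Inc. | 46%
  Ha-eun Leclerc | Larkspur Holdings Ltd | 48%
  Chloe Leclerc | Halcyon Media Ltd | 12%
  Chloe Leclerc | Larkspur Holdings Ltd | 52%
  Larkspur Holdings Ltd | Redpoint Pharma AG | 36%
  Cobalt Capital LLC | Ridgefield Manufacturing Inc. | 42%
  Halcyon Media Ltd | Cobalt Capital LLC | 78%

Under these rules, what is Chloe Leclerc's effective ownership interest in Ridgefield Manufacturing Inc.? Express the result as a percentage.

By parent–child attribution (R2), Chloe Leclerc is treated as also owning Ha-eun Leclerc's interest in Larkspur Holdings Ltd, giving 52% + 48% = 100%.
Chain via Halcyon Media Ltd → Cobalt Capital LLC (R1): 12% × 78% × 42% = 3.9312% of Ridgefield Manufacturing Inc.
Chain via Larkspur Holdings Ltd → Redpoint Pharma AG (R1): 100% × 36% × 46% = 16.56% of Ridgefield Manufacturing Inc.
Aggregating (R3): 3.9312% + 16.56% = 20.4912%.

20.4912%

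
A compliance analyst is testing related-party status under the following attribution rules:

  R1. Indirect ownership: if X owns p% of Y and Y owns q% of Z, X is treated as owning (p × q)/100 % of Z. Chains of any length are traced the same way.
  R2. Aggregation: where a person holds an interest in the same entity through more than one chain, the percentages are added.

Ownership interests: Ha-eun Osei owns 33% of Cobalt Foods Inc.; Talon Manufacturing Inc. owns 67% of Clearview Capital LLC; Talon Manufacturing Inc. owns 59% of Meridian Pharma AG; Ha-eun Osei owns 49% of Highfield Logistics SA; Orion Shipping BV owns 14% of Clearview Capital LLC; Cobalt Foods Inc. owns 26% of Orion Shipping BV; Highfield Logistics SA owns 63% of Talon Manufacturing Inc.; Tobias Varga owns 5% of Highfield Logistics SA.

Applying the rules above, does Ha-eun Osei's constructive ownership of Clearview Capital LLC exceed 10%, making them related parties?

Yes

Chain via Cobalt Foods Inc. → Orion Shipping BV (R1): 33% × 26% × 14% = 1.2012% of Clearview Capital LLC.
Chain via Highfield Logistics SA → Talon Manufacturing Inc. (R1): 49% × 63% × 67% = 20.6829% of Clearview Capital LLC.
Aggregating (R2): 1.2012% + 20.6829% = 21.8841%.
21.8841% exceeds the 10% threshold, so Ha-eun is a related party to Clearview Capital LLC.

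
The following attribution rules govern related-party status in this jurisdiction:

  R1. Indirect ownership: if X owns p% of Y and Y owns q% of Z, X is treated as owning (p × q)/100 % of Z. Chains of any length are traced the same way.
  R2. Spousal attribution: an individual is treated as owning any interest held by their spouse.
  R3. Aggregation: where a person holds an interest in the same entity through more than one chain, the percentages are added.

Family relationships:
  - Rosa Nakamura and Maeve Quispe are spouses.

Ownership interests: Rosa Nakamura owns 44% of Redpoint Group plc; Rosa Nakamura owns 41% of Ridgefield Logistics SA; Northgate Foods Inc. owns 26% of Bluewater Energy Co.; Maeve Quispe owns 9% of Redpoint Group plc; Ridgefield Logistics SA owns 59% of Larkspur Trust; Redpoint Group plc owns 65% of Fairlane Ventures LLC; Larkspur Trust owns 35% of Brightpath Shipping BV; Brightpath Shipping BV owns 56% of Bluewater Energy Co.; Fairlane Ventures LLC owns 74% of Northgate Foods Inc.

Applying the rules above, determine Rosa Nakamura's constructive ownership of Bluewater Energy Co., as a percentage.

By spousal attribution (R2), Rosa Nakamura is treated as also owning Maeve Quispe's interest in Redpoint Group plc, giving 44% + 9% = 53%.
Chain via Ridgefield Logistics SA → Larkspur Trust → Brightpath Shipping BV (R1): 41% × 59% × 35% × 56% = 4.74124% of Bluewater Energy Co.
Chain via Redpoint Group plc → Fairlane Ventures LLC → Northgate Foods Inc. (R1): 53% × 65% × 74% × 26% = 6.62818% of Bluewater Energy Co.
Aggregating (R3): 4.74124% + 6.62818% = 11.36942%.

11.36942%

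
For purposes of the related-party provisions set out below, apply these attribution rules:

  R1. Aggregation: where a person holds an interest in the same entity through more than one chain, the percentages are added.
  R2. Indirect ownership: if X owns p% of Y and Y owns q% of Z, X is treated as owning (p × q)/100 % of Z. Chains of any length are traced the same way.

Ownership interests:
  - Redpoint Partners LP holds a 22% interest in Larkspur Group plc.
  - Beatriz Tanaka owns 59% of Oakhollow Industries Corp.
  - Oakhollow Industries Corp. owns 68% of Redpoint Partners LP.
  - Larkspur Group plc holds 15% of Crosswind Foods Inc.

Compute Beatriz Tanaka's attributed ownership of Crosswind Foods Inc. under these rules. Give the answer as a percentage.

Chain via Oakhollow Industries Corp. → Redpoint Partners LP → Larkspur Group plc (R2): 59% × 68% × 22% × 15% = 1.32396% of Crosswind Foods Inc.

1.32396%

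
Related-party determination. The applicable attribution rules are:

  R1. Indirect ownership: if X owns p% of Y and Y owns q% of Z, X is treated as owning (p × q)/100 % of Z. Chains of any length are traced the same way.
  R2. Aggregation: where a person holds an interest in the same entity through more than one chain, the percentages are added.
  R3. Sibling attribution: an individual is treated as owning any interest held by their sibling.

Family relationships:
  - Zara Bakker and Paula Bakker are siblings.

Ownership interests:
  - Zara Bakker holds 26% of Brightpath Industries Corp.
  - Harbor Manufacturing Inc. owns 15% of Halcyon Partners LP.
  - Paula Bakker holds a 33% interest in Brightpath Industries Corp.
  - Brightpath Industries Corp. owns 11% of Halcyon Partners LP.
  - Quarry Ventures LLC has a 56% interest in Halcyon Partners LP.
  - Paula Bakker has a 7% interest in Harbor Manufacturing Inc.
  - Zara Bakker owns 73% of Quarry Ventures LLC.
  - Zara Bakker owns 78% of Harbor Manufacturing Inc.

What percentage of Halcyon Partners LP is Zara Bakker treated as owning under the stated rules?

By sibling attribution (R3), Zara Bakker is treated as also owning Paula Bakker's interest in Brightpath Industries Corp, giving 26% + 33% = 59%.
By sibling attribution (R3), Zara Bakker is treated as also owning Paula Bakker's interest in Harbor Manufacturing Inc, giving 78% + 7% = 85%.
Chain via Quarry Ventures LLC (R1): 73% × 56% = 40.88% of Halcyon Partners LP.
Chain via Brightpath Industries Corp. (R1): 59% × 11% = 6.49% of Halcyon Partners LP.
Chain via Harbor Manufacturing Inc. (R1): 85% × 15% = 12.75% of Halcyon Partners LP.
Aggregating (R2): 40.88% + 6.49% + 12.75% = 60.12%.

60.12%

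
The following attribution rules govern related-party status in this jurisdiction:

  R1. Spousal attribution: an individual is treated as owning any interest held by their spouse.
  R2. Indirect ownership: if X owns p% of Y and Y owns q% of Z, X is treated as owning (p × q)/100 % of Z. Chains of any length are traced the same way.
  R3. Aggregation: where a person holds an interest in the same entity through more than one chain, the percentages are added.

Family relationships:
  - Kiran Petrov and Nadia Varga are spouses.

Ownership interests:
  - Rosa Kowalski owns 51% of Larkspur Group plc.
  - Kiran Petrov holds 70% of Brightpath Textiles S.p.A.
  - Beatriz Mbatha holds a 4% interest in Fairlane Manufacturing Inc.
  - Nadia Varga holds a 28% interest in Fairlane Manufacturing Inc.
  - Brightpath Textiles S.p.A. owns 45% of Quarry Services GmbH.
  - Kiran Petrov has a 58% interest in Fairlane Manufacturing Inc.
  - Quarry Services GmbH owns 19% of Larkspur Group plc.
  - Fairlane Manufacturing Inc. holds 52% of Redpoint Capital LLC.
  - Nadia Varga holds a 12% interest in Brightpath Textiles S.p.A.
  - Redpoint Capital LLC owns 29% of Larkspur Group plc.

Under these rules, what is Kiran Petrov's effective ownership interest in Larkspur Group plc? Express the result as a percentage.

19.9798%

By spousal attribution (R1), Kiran Petrov is treated as also owning Nadia Varga's interest in Brightpath Textiles S.p.A, giving 70% + 12% = 82%.
By spousal attribution (R1), Kiran Petrov is treated as also owning Nadia Varga's interest in Fairlane Manufacturing Inc, giving 58% + 28% = 86%.
Chain via Brightpath Textiles S.p.A. → Quarry Services GmbH (R2): 82% × 45% × 19% = 7.011% of Larkspur Group plc.
Chain via Fairlane Manufacturing Inc. → Redpoint Capital LLC (R2): 86% × 52% × 29% = 12.9688% of Larkspur Group plc.
Aggregating (R3): 7.011% + 12.9688% = 19.9798%.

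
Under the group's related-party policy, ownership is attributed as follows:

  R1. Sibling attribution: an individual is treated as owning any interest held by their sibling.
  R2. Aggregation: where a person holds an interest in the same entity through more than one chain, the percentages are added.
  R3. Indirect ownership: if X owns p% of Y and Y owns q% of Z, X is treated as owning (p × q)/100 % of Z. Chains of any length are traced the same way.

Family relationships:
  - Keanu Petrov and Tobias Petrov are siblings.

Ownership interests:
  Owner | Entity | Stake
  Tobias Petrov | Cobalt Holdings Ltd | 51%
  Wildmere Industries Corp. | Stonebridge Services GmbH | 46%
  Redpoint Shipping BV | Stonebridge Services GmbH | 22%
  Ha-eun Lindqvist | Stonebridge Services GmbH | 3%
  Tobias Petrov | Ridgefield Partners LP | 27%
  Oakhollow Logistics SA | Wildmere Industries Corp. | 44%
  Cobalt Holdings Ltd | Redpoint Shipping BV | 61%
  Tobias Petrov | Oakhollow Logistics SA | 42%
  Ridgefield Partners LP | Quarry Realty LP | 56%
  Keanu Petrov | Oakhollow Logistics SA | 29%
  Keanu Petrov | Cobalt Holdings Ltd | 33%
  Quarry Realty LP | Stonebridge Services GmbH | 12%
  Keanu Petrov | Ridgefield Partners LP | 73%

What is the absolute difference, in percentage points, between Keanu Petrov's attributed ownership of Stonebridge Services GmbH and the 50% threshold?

By sibling attribution (R1), Keanu Petrov is treated as also owning Tobias Petrov's interest in Oakhollow Logistics SA, giving 29% + 42% = 71%.
By sibling attribution (R1), Keanu Petrov is treated as also owning Tobias Petrov's interest in Ridgefield Partners LP, giving 73% + 27% = 100%.
By sibling attribution (R1), Keanu Petrov is treated as also owning Tobias Petrov's interest in Cobalt Holdings Ltd, giving 33% + 51% = 84%.
Chain via Oakhollow Logistics SA → Wildmere Industries Corp. (R3): 71% × 44% × 46% = 14.3704% of Stonebridge Services GmbH.
Chain via Ridgefield Partners LP → Quarry Realty LP (R3): 100% × 56% × 12% = 6.72% of Stonebridge Services GmbH.
Chain via Cobalt Holdings Ltd → Redpoint Shipping BV (R3): 84% × 61% × 22% = 11.2728% of Stonebridge Services GmbH.
Aggregating (R2): 14.3704% + 6.72% + 11.2728% = 32.3632%.
32.3632% falls short of the 50% threshold by 17.6368 percentage points.

17.6368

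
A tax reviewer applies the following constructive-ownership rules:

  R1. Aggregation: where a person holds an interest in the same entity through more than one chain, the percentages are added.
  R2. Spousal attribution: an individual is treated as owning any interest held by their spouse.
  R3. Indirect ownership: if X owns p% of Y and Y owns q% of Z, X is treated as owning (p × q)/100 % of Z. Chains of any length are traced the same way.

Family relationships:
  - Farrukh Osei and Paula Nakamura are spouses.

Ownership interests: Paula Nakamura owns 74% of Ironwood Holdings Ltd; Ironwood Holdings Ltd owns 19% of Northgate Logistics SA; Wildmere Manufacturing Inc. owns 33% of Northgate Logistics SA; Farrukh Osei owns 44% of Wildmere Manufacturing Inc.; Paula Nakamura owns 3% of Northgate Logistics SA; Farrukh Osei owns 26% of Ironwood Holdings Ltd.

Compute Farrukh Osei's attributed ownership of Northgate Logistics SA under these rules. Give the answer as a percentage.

By spousal attribution (R2), Farrukh Osei is treated as also owning Paula Nakamura's interest in Ironwood Holdings Ltd, giving 26% + 74% = 100%.
By spousal attribution (R2), Farrukh Osei is treated as owning Paula Nakamura's 3% interest in Northgate Logistics SA.
Chain via Wildmere Manufacturing Inc. (R3): 44% × 33% = 14.52% of Northgate Logistics SA.
Chain via Ironwood Holdings Ltd (R3): 100% × 19% = 19% of Northgate Logistics SA.
Direct interest in Northgate Logistics SA: 3%.
Aggregating (R1): 14.52% + 19% + 3% = 36.52%.

36.52%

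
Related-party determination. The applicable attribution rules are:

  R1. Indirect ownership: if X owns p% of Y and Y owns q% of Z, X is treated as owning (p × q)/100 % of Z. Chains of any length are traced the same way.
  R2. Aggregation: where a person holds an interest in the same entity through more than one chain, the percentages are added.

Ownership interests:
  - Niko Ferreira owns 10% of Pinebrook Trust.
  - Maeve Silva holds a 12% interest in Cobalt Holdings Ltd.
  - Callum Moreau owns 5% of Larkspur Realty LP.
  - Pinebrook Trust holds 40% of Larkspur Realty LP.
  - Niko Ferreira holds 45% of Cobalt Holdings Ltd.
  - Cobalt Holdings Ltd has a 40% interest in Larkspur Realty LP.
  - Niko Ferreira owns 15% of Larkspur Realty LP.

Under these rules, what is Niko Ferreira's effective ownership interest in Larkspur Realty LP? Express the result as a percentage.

37%

Chain via Pinebrook Trust (R1): 10% × 40% = 4% of Larkspur Realty LP.
Chain via Cobalt Holdings Ltd (R1): 45% × 40% = 18% of Larkspur Realty LP.
Direct interest in Larkspur Realty LP: 15%.
Aggregating (R2): 4% + 18% + 15% = 37%.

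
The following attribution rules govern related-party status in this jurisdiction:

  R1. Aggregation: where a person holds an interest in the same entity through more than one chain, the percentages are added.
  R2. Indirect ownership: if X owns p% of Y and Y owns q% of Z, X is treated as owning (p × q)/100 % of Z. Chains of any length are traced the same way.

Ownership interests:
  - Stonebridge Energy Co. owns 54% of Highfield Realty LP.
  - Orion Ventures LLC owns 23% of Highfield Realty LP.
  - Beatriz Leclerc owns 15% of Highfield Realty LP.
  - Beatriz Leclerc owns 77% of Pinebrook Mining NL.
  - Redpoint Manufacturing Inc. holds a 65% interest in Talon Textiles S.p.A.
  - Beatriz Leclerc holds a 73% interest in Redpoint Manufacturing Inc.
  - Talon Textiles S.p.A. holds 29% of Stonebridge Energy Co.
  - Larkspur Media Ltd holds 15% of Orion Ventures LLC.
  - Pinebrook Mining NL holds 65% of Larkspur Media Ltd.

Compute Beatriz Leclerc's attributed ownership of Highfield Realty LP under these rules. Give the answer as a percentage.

Chain via Redpoint Manufacturing Inc. → Talon Textiles S.p.A. → Stonebridge Energy Co. (R2): 73% × 65% × 29% × 54% = 7.43067% of Highfield Realty LP.
Chain via Pinebrook Mining NL → Larkspur Media Ltd → Orion Ventures LLC (R2): 77% × 65% × 15% × 23% = 1.726725% of Highfield Realty LP.
Direct interest in Highfield Realty LP: 15%.
Aggregating (R1): 7.43067% + 1.726725% + 15% = 24.157395%.

24.157395%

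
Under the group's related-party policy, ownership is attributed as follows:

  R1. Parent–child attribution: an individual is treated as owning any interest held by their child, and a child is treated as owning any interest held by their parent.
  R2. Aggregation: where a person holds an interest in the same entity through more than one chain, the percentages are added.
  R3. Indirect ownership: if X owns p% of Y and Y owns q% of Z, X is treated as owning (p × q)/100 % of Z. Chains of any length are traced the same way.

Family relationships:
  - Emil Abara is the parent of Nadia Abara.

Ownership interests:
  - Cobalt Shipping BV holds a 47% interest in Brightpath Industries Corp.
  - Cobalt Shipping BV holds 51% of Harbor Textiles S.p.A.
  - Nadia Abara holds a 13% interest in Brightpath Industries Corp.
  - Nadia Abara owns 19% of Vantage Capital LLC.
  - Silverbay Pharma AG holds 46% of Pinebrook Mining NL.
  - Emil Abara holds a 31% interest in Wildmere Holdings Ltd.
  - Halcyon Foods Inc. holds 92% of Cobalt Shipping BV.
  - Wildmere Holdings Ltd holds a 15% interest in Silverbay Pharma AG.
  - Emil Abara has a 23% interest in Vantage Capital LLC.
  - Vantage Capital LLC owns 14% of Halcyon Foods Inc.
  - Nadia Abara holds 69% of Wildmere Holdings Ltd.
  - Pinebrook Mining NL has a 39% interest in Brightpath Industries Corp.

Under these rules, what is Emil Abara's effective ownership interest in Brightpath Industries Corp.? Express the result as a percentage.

By parent–child attribution (R1), Emil Abara is treated as also owning Nadia Abara's interest in Vantage Capital LLC, giving 23% + 19% = 42%.
By parent–child attribution (R1), Emil Abara is treated as also owning Nadia Abara's interest in Wildmere Holdings Ltd, giving 31% + 69% = 100%.
By parent–child attribution (R1), Emil Abara is treated as owning Nadia Abara's 13% interest in Brightpath Industries Corp.
Chain via Vantage Capital LLC → Halcyon Foods Inc. → Cobalt Shipping BV (R3): 42% × 14% × 92% × 47% = 2.542512% of Brightpath Industries Corp.
Chain via Wildmere Holdings Ltd → Silverbay Pharma AG → Pinebrook Mining NL (R3): 100% × 15% × 46% × 39% = 2.691% of Brightpath Industries Corp.
Direct interest in Brightpath Industries Corp: 13%.
Aggregating (R2): 2.542512% + 2.691% + 13% = 18.233512%.

18.233512%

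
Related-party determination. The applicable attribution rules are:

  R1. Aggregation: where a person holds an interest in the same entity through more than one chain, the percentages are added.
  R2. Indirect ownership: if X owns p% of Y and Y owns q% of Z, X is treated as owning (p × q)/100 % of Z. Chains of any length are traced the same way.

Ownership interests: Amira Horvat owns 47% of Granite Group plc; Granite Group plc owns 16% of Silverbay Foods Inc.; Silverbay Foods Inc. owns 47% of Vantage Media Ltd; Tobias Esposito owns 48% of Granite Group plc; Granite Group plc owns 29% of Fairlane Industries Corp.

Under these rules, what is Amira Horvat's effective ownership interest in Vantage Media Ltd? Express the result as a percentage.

3.5344%

Chain via Granite Group plc → Silverbay Foods Inc. (R2): 47% × 16% × 47% = 3.5344% of Vantage Media Ltd.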